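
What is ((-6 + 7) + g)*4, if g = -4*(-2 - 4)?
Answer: 100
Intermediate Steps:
g = 24 (g = -4*(-6) = 24)
((-6 + 7) + g)*4 = ((-6 + 7) + 24)*4 = (1 + 24)*4 = 25*4 = 100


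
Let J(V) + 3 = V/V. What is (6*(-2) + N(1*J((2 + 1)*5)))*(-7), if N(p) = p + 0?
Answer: 98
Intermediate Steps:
J(V) = -2 (J(V) = -3 + V/V = -3 + 1 = -2)
N(p) = p
(6*(-2) + N(1*J((2 + 1)*5)))*(-7) = (6*(-2) + 1*(-2))*(-7) = (-12 - 2)*(-7) = -14*(-7) = 98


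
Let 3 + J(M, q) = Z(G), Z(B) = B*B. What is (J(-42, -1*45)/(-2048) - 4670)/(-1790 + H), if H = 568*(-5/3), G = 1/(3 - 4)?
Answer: 14346237/8407040 ≈ 1.7065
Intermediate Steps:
G = -1 (G = 1/(-1) = -1)
H = -2840/3 (H = 568*(-5*⅓) = 568*(-5/3) = -2840/3 ≈ -946.67)
Z(B) = B²
J(M, q) = -2 (J(M, q) = -3 + (-1)² = -3 + 1 = -2)
(J(-42, -1*45)/(-2048) - 4670)/(-1790 + H) = (-2/(-2048) - 4670)/(-1790 - 2840/3) = (-2*(-1/2048) - 4670)/(-8210/3) = (1/1024 - 4670)*(-3/8210) = -4782079/1024*(-3/8210) = 14346237/8407040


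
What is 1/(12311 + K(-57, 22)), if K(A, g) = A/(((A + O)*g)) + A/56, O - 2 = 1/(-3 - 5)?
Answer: 12936/159242537 ≈ 8.1235e-5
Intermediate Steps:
O = 15/8 (O = 2 + 1/(-3 - 5) = 2 + 1/(-8) = 2 - ⅛ = 15/8 ≈ 1.8750)
K(A, g) = A/56 + A/(g*(15/8 + A)) (K(A, g) = A/(((A + 15/8)*g)) + A/56 = A/(((15/8 + A)*g)) + A*(1/56) = A/((g*(15/8 + A))) + A/56 = A*(1/(g*(15/8 + A))) + A/56 = A/(g*(15/8 + A)) + A/56 = A/56 + A/(g*(15/8 + A)))
1/(12311 + K(-57, 22)) = 1/(12311 + (1/56)*(-57)*(448 + 15*22 + 8*(-57)*22)/(22*(15 + 8*(-57)))) = 1/(12311 + (1/56)*(-57)*(1/22)*(448 + 330 - 10032)/(15 - 456)) = 1/(12311 + (1/56)*(-57)*(1/22)*(-9254)/(-441)) = 1/(12311 + (1/56)*(-57)*(1/22)*(-1/441)*(-9254)) = 1/(12311 - 12559/12936) = 1/(159242537/12936) = 12936/159242537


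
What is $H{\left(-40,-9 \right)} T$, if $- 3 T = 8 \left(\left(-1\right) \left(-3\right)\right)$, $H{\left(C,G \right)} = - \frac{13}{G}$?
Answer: $- \frac{104}{9} \approx -11.556$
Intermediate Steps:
$T = -8$ ($T = - \frac{8 \left(\left(-1\right) \left(-3\right)\right)}{3} = - \frac{8 \cdot 3}{3} = \left(- \frac{1}{3}\right) 24 = -8$)
$H{\left(-40,-9 \right)} T = - \frac{13}{-9} \left(-8\right) = \left(-13\right) \left(- \frac{1}{9}\right) \left(-8\right) = \frac{13}{9} \left(-8\right) = - \frac{104}{9}$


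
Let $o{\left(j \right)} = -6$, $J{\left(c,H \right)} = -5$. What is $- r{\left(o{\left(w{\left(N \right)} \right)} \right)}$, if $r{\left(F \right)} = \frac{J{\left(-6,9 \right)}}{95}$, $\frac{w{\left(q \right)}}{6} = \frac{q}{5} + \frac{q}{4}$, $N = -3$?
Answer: $\frac{1}{19} \approx 0.052632$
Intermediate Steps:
$w{\left(q \right)} = \frac{27 q}{10}$ ($w{\left(q \right)} = 6 \left(\frac{q}{5} + \frac{q}{4}\right) = 6 \frac{9 q}{20} = \frac{27 q}{10}$)
$r{\left(F \right)} = - \frac{1}{19}$ ($r{\left(F \right)} = - \frac{5}{95} = \left(-5\right) \frac{1}{95} = - \frac{1}{19}$)
$- r{\left(o{\left(w{\left(N \right)} \right)} \right)} = \left(-1\right) \left(- \frac{1}{19}\right) = \frac{1}{19}$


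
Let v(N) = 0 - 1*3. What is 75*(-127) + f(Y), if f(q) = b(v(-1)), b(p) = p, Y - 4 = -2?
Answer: -9528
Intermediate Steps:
Y = 2 (Y = 4 - 2 = 2)
v(N) = -3 (v(N) = 0 - 3 = -3)
f(q) = -3
75*(-127) + f(Y) = 75*(-127) - 3 = -9525 - 3 = -9528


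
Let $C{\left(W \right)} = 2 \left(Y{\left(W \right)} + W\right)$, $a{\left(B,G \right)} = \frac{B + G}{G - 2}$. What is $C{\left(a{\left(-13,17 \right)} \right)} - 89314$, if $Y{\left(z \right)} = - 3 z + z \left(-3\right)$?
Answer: $- \frac{267950}{3} \approx -89317.0$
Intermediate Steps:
$Y{\left(z \right)} = - 6 z$ ($Y{\left(z \right)} = - 3 z - 3 z = - 6 z$)
$a{\left(B,G \right)} = \frac{B + G}{-2 + G}$
$C{\left(W \right)} = - 10 W$ ($C{\left(W \right)} = 2 \left(- 6 W + W\right) = 2 \left(- 5 W\right) = - 10 W$)
$C{\left(a{\left(-13,17 \right)} \right)} - 89314 = - 10 \frac{-13 + 17}{-2 + 17} - 89314 = - 10 \cdot \frac{1}{15} \cdot 4 - 89314 = \left(-10\right) \frac{4}{15} - 89314 = - \frac{8}{3} - 89314 = - \frac{267950}{3}$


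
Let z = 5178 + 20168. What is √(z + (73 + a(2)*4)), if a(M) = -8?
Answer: √25387 ≈ 159.33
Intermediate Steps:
z = 25346
√(z + (73 + a(2)*4)) = √(25346 + (73 - 8*4)) = √(25346 + (73 - 32)) = √(25346 + 41) = √25387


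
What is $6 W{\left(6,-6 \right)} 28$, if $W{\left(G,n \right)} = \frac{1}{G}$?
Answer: $28$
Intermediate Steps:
$6 W{\left(6,-6 \right)} 28 = \frac{6}{6} \cdot 28 = 6 \cdot \frac{1}{6} \cdot 28 = 1 \cdot 28 = 28$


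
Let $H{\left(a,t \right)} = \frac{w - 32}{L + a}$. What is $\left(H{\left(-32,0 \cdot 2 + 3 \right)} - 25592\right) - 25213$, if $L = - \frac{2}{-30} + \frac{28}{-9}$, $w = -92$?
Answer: $- \frac{80113905}{1577} \approx -50801.0$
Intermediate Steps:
$L = - \frac{137}{45}$ ($L = \left(-2\right) \left(- \frac{1}{30}\right) + 28 \left(- \frac{1}{9}\right) = \frac{1}{15} - \frac{28}{9} = - \frac{137}{45} \approx -3.0444$)
$H{\left(a,t \right)} = - \frac{124}{- \frac{137}{45} + a}$ ($H{\left(a,t \right)} = \frac{-92 - 32}{- \frac{137}{45} + a} = - \frac{124}{- \frac{137}{45} + a}$)
$\left(H{\left(-32,0 \cdot 2 + 3 \right)} - 25592\right) - 25213 = \left(- \frac{5580}{-137 + 45 \left(-32\right)} - 25592\right) - 25213 = \left(- \frac{5580}{-137 - 1440} - 25592\right) - 25213 = \left(- \frac{5580}{-1577} - 25592\right) - 25213 = \left(\left(-5580\right) \left(- \frac{1}{1577}\right) - 25592\right) - 25213 = \left(\frac{5580}{1577} - 25592\right) - 25213 = - \frac{40353004}{1577} - 25213 = - \frac{80113905}{1577}$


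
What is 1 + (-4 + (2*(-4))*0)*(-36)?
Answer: 145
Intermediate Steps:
1 + (-4 + (2*(-4))*0)*(-36) = 1 + (-4 - 8*0)*(-36) = 1 + (-4 + 0)*(-36) = 1 - 4*(-36) = 1 + 144 = 145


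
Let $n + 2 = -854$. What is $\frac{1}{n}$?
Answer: $- \frac{1}{856} \approx -0.0011682$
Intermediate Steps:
$n = -856$ ($n = -2 - 854 = -856$)
$\frac{1}{n} = \frac{1}{-856} = - \frac{1}{856}$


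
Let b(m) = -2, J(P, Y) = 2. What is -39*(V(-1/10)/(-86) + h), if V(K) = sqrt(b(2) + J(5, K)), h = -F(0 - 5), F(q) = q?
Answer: -195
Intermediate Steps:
h = 5 (h = -(0 - 5) = -1*(-5) = 5)
V(K) = 0 (V(K) = sqrt(-2 + 2) = sqrt(0) = 0)
-39*(V(-1/10)/(-86) + h) = -39*(0/(-86) + 5) = -39*(0*(-1/86) + 5) = -39*(0 + 5) = -39*5 = -195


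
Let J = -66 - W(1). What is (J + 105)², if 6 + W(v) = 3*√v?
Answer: 1764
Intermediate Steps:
W(v) = -6 + 3*√v
J = -63 (J = -66 - (-6 + 3*√1) = -66 - (-6 + 3*1) = -66 - (-6 + 3) = -66 - 1*(-3) = -66 + 3 = -63)
(J + 105)² = (-63 + 105)² = 42² = 1764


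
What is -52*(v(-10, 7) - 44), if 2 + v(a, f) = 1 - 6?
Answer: 2652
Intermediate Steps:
v(a, f) = -7 (v(a, f) = -2 + (1 - 6) = -2 - 5 = -7)
-52*(v(-10, 7) - 44) = -52*(-7 - 44) = -52*(-51) = 2652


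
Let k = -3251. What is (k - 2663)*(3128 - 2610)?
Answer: -3063452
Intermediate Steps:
(k - 2663)*(3128 - 2610) = (-3251 - 2663)*(3128 - 2610) = -5914*518 = -3063452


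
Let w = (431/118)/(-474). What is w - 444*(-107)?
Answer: 2657217025/55932 ≈ 47508.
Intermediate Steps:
w = -431/55932 (w = (431*(1/118))*(-1/474) = (431/118)*(-1/474) = -431/55932 ≈ -0.0077058)
w - 444*(-107) = -431/55932 - 444*(-107) = -431/55932 + 47508 = 2657217025/55932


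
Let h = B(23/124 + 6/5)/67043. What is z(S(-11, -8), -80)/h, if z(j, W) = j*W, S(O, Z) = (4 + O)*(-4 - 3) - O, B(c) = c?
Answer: -199519968000/859 ≈ -2.3227e+8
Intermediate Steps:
S(O, Z) = -28 - 8*O (S(O, Z) = (4 + O)*(-7) - O = (-28 - 7*O) - O = -28 - 8*O)
z(j, W) = W*j
h = 859/41566660 (h = (23/124 + 6/5)/67043 = (23*(1/124) + 6*(⅕))*(1/67043) = (23/124 + 6/5)*(1/67043) = (859/620)*(1/67043) = 859/41566660 ≈ 2.0666e-5)
z(S(-11, -8), -80)/h = (-80*(-28 - 8*(-11)))/(859/41566660) = -80*(-28 + 88)*(41566660/859) = -80*60*(41566660/859) = -4800*41566660/859 = -199519968000/859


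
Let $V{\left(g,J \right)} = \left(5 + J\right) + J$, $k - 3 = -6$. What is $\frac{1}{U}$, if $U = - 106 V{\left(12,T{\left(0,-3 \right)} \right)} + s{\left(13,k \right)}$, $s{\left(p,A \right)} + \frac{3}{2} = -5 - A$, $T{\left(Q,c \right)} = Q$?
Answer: $- \frac{2}{1067} \approx -0.0018744$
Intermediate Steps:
$k = -3$ ($k = 3 - 6 = -3$)
$s{\left(p,A \right)} = - \frac{13}{2} - A$ ($s{\left(p,A \right)} = - \frac{3}{2} - \left(5 + A\right) = - \frac{13}{2} - A$)
$V{\left(g,J \right)} = 5 + 2 J$
$U = - \frac{1067}{2}$ ($U = - 106 \left(5 + 2 \cdot 0\right) - \frac{7}{2} = - 106 \left(5 + 0\right) + \left(- \frac{13}{2} + 3\right) = \left(-106\right) 5 - \frac{7}{2} = -530 - \frac{7}{2} = - \frac{1067}{2} \approx -533.5$)
$\frac{1}{U} = \frac{1}{- \frac{1067}{2}} = - \frac{2}{1067}$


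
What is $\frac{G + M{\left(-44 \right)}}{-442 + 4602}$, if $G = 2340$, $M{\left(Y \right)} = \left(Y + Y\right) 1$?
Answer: $\frac{563}{1040} \approx 0.54135$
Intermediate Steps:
$M{\left(Y \right)} = 2 Y$ ($M{\left(Y \right)} = 2 Y 1 = 2 Y$)
$\frac{G + M{\left(-44 \right)}}{-442 + 4602} = \frac{2340 + 2 \left(-44\right)}{-442 + 4602} = \frac{2340 - 88}{4160} = 2252 \cdot \frac{1}{4160} = \frac{563}{1040}$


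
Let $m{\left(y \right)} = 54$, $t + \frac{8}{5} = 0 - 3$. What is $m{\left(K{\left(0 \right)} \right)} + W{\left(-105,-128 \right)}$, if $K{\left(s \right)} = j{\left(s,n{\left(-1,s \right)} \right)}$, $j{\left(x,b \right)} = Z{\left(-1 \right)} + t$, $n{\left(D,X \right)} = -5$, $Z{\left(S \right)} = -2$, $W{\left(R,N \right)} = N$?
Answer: $-74$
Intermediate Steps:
$t = - \frac{23}{5}$ ($t = - \frac{8}{5} + \left(0 - 3\right) = - \frac{8}{5} - 3 = - \frac{23}{5} \approx -4.6$)
$j{\left(x,b \right)} = - \frac{33}{5}$ ($j{\left(x,b \right)} = -2 - \frac{23}{5} = - \frac{33}{5}$)
$K{\left(s \right)} = - \frac{33}{5}$
$m{\left(K{\left(0 \right)} \right)} + W{\left(-105,-128 \right)} = 54 - 128 = -74$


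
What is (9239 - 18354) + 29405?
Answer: 20290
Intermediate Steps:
(9239 - 18354) + 29405 = -9115 + 29405 = 20290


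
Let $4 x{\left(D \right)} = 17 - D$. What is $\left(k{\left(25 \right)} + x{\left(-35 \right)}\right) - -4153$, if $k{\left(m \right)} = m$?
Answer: $4191$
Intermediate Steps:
$x{\left(D \right)} = \frac{17}{4} - \frac{D}{4}$ ($x{\left(D \right)} = \frac{17 - D}{4} = \frac{17}{4} - \frac{D}{4}$)
$\left(k{\left(25 \right)} + x{\left(-35 \right)}\right) - -4153 = \left(25 + \left(\frac{17}{4} - - \frac{35}{4}\right)\right) - -4153 = \left(25 + \left(\frac{17}{4} + \frac{35}{4}\right)\right) + 4153 = \left(25 + 13\right) + 4153 = 38 + 4153 = 4191$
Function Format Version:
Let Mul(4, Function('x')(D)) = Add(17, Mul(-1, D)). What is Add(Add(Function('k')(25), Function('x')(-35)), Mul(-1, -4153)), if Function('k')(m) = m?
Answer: 4191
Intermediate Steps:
Function('x')(D) = Add(Rational(17, 4), Mul(Rational(-1, 4), D)) (Function('x')(D) = Mul(Rational(1, 4), Add(17, Mul(-1, D))) = Add(Rational(17, 4), Mul(Rational(-1, 4), D)))
Add(Add(Function('k')(25), Function('x')(-35)), Mul(-1, -4153)) = Add(Add(25, Add(Rational(17, 4), Mul(Rational(-1, 4), -35))), Mul(-1, -4153)) = Add(Add(25, Add(Rational(17, 4), Rational(35, 4))), 4153) = Add(Add(25, 13), 4153) = Add(38, 4153) = 4191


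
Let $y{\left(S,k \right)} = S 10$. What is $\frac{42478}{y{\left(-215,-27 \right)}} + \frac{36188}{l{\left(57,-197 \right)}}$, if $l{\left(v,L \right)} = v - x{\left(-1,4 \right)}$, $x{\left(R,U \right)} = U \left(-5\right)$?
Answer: $\frac{37266697}{82775} \approx 450.22$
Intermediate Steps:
$y{\left(S,k \right)} = 10 S$
$x{\left(R,U \right)} = - 5 U$
$l{\left(v,L \right)} = 20 + v$ ($l{\left(v,L \right)} = v - \left(-5\right) 4 = v - -20 = v + 20 = 20 + v$)
$\frac{42478}{y{\left(-215,-27 \right)}} + \frac{36188}{l{\left(57,-197 \right)}} = \frac{42478}{10 \left(-215\right)} + \frac{36188}{20 + 57} = \frac{42478}{-2150} + \frac{36188}{77} = 42478 \left(- \frac{1}{2150}\right) + 36188 \cdot \frac{1}{77} = - \frac{21239}{1075} + \frac{36188}{77} = \frac{37266697}{82775}$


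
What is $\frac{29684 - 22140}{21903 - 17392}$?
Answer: $\frac{7544}{4511} \approx 1.6724$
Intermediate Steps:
$\frac{29684 - 22140}{21903 - 17392} = \frac{7544}{4511}$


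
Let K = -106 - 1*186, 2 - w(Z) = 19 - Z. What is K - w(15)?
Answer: -290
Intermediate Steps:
w(Z) = -17 + Z (w(Z) = 2 - (19 - Z) = 2 + (-19 + Z) = -17 + Z)
K = -292 (K = -106 - 186 = -292)
K - w(15) = -292 - (-17 + 15) = -292 - 1*(-2) = -292 + 2 = -290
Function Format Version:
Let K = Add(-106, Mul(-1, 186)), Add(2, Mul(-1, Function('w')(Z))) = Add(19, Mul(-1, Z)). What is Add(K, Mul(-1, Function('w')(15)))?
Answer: -290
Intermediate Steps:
Function('w')(Z) = Add(-17, Z) (Function('w')(Z) = Add(2, Mul(-1, Add(19, Mul(-1, Z)))) = Add(2, Add(-19, Z)) = Add(-17, Z))
K = -292 (K = Add(-106, -186) = -292)
Add(K, Mul(-1, Function('w')(15))) = Add(-292, Mul(-1, Add(-17, 15))) = Add(-292, Mul(-1, -2)) = Add(-292, 2) = -290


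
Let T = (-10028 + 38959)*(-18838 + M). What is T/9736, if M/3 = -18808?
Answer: -1088702461/4868 ≈ -2.2364e+5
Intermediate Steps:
M = -56424 (M = 3*(-18808) = -56424)
T = -2177404922 (T = (-10028 + 38959)*(-18838 - 56424) = 28931*(-75262) = -2177404922)
T/9736 = -2177404922/9736 = -2177404922*1/9736 = -1088702461/4868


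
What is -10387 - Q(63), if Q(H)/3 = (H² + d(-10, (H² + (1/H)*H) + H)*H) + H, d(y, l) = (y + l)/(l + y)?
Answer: -22672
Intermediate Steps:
d(y, l) = 1 (d(y, l) = (l + y)/(l + y) = 1)
Q(H) = 3*H² + 6*H (Q(H) = 3*((H² + 1*H) + H) = 3*((H² + H) + H) = 3*((H + H²) + H) = 3*(H² + 2*H) = 3*H² + 6*H)
-10387 - Q(63) = -10387 - 3*63*(2 + 63) = -10387 - 3*63*65 = -10387 - 1*12285 = -10387 - 12285 = -22672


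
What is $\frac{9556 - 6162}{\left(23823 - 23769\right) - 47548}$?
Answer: $- \frac{1697}{23747} \approx -0.071462$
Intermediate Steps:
$\frac{9556 - 6162}{\left(23823 - 23769\right) - 47548} = \frac{3394}{\left(23823 - 23769\right) - 47548} = \frac{3394}{54 - 47548} = \frac{3394}{-47494} = 3394 \left(- \frac{1}{47494}\right) = - \frac{1697}{23747}$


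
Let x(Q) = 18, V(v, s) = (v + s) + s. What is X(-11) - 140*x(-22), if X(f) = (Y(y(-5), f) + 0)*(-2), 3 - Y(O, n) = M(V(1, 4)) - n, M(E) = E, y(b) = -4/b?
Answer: -2486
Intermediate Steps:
V(v, s) = v + 2*s (V(v, s) = (s + v) + s = v + 2*s)
Y(O, n) = -6 + n (Y(O, n) = 3 - ((1 + 2*4) - n) = 3 - ((1 + 8) - n) = 3 - (9 - n) = 3 + (-9 + n) = -6 + n)
X(f) = 12 - 2*f (X(f) = ((-6 + f) + 0)*(-2) = (-6 + f)*(-2) = 12 - 2*f)
X(-11) - 140*x(-22) = (12 - 2*(-11)) - 140*18 = (12 + 22) - 2520 = 34 - 2520 = -2486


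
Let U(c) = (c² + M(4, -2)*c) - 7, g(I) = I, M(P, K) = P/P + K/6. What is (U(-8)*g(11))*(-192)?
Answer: -109120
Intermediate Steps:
M(P, K) = 1 + K/6 (M(P, K) = 1 + K*(⅙) = 1 + K/6)
U(c) = -7 + c² + 2*c/3 (U(c) = (c² + (1 + (⅙)*(-2))*c) - 7 = (c² + (1 - ⅓)*c) - 7 = (c² + 2*c/3) - 7 = -7 + c² + 2*c/3)
(U(-8)*g(11))*(-192) = ((-7 + (-8)² + (⅔)*(-8))*11)*(-192) = ((-7 + 64 - 16/3)*11)*(-192) = ((155/3)*11)*(-192) = (1705/3)*(-192) = -109120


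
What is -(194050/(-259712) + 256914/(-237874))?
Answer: 4031539231/2206383296 ≈ 1.8272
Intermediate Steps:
-(194050/(-259712) + 256914/(-237874)) = -(194050*(-1/259712) + 256914*(-1/237874)) = -(-97025/129856 - 18351/16991) = -1*(-4031539231/2206383296) = 4031539231/2206383296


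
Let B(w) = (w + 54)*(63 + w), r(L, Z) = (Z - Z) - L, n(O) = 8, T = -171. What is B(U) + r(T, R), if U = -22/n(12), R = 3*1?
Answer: 52141/16 ≈ 3258.8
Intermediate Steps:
R = 3
r(L, Z) = -L (r(L, Z) = 0 - L = -L)
U = -11/4 (U = -22/8 = -22*1/8 = -11/4 ≈ -2.7500)
B(w) = (54 + w)*(63 + w)
B(U) + r(T, R) = (3402 + (-11/4)**2 + 117*(-11/4)) - 1*(-171) = (3402 + 121/16 - 1287/4) + 171 = 49405/16 + 171 = 52141/16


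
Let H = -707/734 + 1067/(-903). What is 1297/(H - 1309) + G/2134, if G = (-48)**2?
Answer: 83870863386/927254387939 ≈ 0.090451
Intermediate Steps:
G = 2304
H = -1421599/662802 (H = -707*1/734 + 1067*(-1/903) = -707/734 - 1067/903 = -1421599/662802 ≈ -2.1448)
1297/(H - 1309) + G/2134 = 1297/(-1421599/662802 - 1309) + 2304/2134 = 1297/(-869029417/662802) + 2304*(1/2134) = 1297*(-662802/869029417) + 1152/1067 = -859654194/869029417 + 1152/1067 = 83870863386/927254387939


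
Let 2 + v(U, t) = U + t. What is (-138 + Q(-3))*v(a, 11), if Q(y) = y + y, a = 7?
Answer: -2304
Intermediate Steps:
v(U, t) = -2 + U + t (v(U, t) = -2 + (U + t) = -2 + U + t)
Q(y) = 2*y
(-138 + Q(-3))*v(a, 11) = (-138 + 2*(-3))*(-2 + 7 + 11) = (-138 - 6)*16 = -144*16 = -2304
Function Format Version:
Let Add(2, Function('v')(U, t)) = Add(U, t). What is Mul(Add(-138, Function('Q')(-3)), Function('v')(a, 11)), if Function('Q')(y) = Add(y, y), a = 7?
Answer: -2304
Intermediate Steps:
Function('v')(U, t) = Add(-2, U, t) (Function('v')(U, t) = Add(-2, Add(U, t)) = Add(-2, U, t))
Function('Q')(y) = Mul(2, y)
Mul(Add(-138, Function('Q')(-3)), Function('v')(a, 11)) = Mul(Add(-138, Mul(2, -3)), Add(-2, 7, 11)) = Mul(Add(-138, -6), 16) = Mul(-144, 16) = -2304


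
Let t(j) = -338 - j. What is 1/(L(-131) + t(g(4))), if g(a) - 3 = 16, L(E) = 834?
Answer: 1/477 ≈ 0.0020964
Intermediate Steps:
g(a) = 19 (g(a) = 3 + 16 = 19)
1/(L(-131) + t(g(4))) = 1/(834 + (-338 - 1*19)) = 1/(834 + (-338 - 19)) = 1/(834 - 357) = 1/477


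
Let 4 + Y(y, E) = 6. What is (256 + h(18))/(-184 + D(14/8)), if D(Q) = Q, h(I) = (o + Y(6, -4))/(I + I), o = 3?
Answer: -9221/6561 ≈ -1.4054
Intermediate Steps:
Y(y, E) = 2 (Y(y, E) = -4 + 6 = 2)
h(I) = 5/(2*I) (h(I) = (3 + 2)/(I + I) = 5/((2*I)) = 5*(1/(2*I)) = 5/(2*I))
(256 + h(18))/(-184 + D(14/8)) = (256 + (5/2)/18)/(-184 + 14/8) = (256 + (5/2)*(1/18))/(-184 + 14*(⅛)) = (256 + 5/36)/(-184 + 7/4) = 9221/(36*(-729/4)) = (9221/36)*(-4/729) = -9221/6561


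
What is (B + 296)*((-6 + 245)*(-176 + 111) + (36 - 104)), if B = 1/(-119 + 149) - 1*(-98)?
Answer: -61481021/10 ≈ -6.1481e+6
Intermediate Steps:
B = 2941/30 (B = 1/30 + 98 = 2941/30 ≈ 98.033)
(B + 296)*((-6 + 245)*(-176 + 111) + (36 - 104)) = (2941/30 + 296)*((-6 + 245)*(-176 + 111) + (36 - 104)) = 11821*(239*(-65) - 68)/30 = 11821*(-15535 - 68)/30 = (11821/30)*(-15603) = -61481021/10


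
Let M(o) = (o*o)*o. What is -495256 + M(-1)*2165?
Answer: -497421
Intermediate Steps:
M(o) = o³ (M(o) = o²*o = o³)
-495256 + M(-1)*2165 = -495256 + (-1)³*2165 = -495256 - 1*2165 = -495256 - 2165 = -497421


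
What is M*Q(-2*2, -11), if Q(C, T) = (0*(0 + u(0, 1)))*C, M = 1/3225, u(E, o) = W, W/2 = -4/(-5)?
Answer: 0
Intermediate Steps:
W = 8/5 (W = 2*(-4/(-5)) = 2*(-4*(-⅕)) = 2*(⅘) = 8/5 ≈ 1.6000)
u(E, o) = 8/5
M = 1/3225 ≈ 0.00031008
Q(C, T) = 0 (Q(C, T) = (0*(0 + 8/5))*C = (0*(8/5))*C = 0*C = 0)
M*Q(-2*2, -11) = (1/3225)*0 = 0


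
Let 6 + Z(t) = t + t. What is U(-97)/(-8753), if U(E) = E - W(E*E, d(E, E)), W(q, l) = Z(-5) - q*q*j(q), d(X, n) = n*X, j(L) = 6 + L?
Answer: -833503180534/8753 ≈ -9.5225e+7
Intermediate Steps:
Z(t) = -6 + 2*t (Z(t) = -6 + (t + t) = -6 + 2*t)
d(X, n) = X*n
W(q, l) = -16 - q**2*(6 + q) (W(q, l) = (-6 + 2*(-5)) - q*q*(6 + q) = (-6 - 10) - q**2*(6 + q) = -16 - q**2*(6 + q))
U(E) = 16 + E + E**4*(6 + E**2) (U(E) = E - (-16 - (E*E)**2*(6 + E*E)) = E - (-16 - (E**2)**2*(6 + E**2)) = E - (-16 - E**4*(6 + E**2)) = E + (16 + E**4*(6 + E**2)) = 16 + E + E**4*(6 + E**2))
U(-97)/(-8753) = (16 - 97 + (-97)**4*(6 + (-97)**2))/(-8753) = (16 - 97 + 88529281*(6 + 9409))*(-1/8753) = (16 - 97 + 88529281*9415)*(-1/8753) = (16 - 97 + 833503180615)*(-1/8753) = 833503180534*(-1/8753) = -833503180534/8753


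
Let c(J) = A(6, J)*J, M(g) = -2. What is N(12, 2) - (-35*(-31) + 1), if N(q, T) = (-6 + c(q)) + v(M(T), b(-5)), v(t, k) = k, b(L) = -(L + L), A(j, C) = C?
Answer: -938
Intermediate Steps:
b(L) = -2*L
c(J) = J² (c(J) = J*J = J²)
N(q, T) = 4 + q² (N(q, T) = (-6 + q²) - 2*(-5) = (-6 + q²) + 10 = 4 + q²)
N(12, 2) - (-35*(-31) + 1) = (4 + 12²) - (-35*(-31) + 1) = (4 + 144) - (1085 + 1) = 148 - 1*1086 = 148 - 1086 = -938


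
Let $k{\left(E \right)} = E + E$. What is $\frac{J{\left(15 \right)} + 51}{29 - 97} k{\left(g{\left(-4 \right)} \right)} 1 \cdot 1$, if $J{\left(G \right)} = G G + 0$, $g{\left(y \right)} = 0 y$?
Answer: $0$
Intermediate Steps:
$g{\left(y \right)} = 0$
$J{\left(G \right)} = G^{2}$ ($J{\left(G \right)} = G^{2} + 0 = G^{2}$)
$k{\left(E \right)} = 2 E$
$\frac{J{\left(15 \right)} + 51}{29 - 97} k{\left(g{\left(-4 \right)} \right)} 1 \cdot 1 = \frac{15^{2} + 51}{29 - 97} \cdot 2 \cdot 0 \cdot 1 \cdot 1 = \frac{225 + 51}{-68} \cdot 0 \cdot 1 \cdot 1 = 276 \left(- \frac{1}{68}\right) 0 \cdot 1 = \left(- \frac{69}{17}\right) 0 = 0$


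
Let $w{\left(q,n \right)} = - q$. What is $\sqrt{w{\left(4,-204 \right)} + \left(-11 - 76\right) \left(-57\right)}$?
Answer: $\sqrt{4955} \approx 70.392$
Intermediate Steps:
$\sqrt{w{\left(4,-204 \right)} + \left(-11 - 76\right) \left(-57\right)} = \sqrt{\left(-1\right) 4 + \left(-11 - 76\right) \left(-57\right)} = \sqrt{-4 - -4959} = \sqrt{-4 + 4959} = \sqrt{4955}$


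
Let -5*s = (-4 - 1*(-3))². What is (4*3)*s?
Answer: -12/5 ≈ -2.4000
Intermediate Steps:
s = -⅕ (s = -(-4 - 1*(-3))²/5 = -(-4 + 3)²/5 = -⅕*(-1)² = -⅕*1 = -⅕ ≈ -0.20000)
(4*3)*s = (4*3)*(-⅕) = 12*(-⅕) = -12/5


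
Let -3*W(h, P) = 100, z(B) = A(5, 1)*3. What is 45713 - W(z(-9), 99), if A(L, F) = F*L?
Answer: 137239/3 ≈ 45746.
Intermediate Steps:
z(B) = 15 (z(B) = (1*5)*3 = 5*3 = 15)
W(h, P) = -100/3 (W(h, P) = -⅓*100 = -100/3)
45713 - W(z(-9), 99) = 45713 - 1*(-100/3) = 45713 + 100/3 = 137239/3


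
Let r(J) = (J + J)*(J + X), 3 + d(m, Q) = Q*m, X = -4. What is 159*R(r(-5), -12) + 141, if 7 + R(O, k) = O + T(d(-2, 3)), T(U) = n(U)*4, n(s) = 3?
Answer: 15246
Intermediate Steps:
d(m, Q) = -3 + Q*m
T(U) = 12 (T(U) = 3*4 = 12)
r(J) = 2*J*(-4 + J) (r(J) = (J + J)*(J - 4) = (2*J)*(-4 + J) = 2*J*(-4 + J))
R(O, k) = 5 + O (R(O, k) = -7 + (O + 12) = -7 + (12 + O) = 5 + O)
159*R(r(-5), -12) + 141 = 159*(5 + 2*(-5)*(-4 - 5)) + 141 = 159*(5 + 2*(-5)*(-9)) + 141 = 159*(5 + 90) + 141 = 159*95 + 141 = 15105 + 141 = 15246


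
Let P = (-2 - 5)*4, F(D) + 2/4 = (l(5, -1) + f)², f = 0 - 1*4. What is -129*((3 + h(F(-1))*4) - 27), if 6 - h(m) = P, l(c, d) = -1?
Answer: -14448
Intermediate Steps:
f = -4 (f = 0 - 4 = -4)
F(D) = 49/2 (F(D) = -½ + (-1 - 4)² = -½ + (-5)² = -½ + 25 = 49/2)
P = -28 (P = -7*4 = -28)
h(m) = 34 (h(m) = 6 - 1*(-28) = 6 + 28 = 34)
-129*((3 + h(F(-1))*4) - 27) = -129*((3 + 34*4) - 27) = -129*((3 + 136) - 27) = -129*(139 - 27) = -129*112 = -14448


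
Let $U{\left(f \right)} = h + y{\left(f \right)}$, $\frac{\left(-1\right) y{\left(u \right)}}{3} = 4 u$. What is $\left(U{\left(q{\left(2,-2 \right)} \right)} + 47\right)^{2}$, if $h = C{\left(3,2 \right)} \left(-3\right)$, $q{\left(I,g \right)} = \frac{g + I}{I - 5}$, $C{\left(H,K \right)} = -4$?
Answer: $3481$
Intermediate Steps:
$y{\left(u \right)} = - 12 u$ ($y{\left(u \right)} = - 3 \cdot 4 u = - 12 u$)
$q{\left(I,g \right)} = \frac{I + g}{-5 + I}$
$h = 12$ ($h = \left(-4\right) \left(-3\right) = 12$)
$U{\left(f \right)} = 12 - 12 f$
$\left(U{\left(q{\left(2,-2 \right)} \right)} + 47\right)^{2} = \left(\left(12 - 12 \frac{2 - 2}{-5 + 2}\right) + 47\right)^{2} = \left(\left(12 - 12 \frac{1}{-3} \cdot 0\right) + 47\right)^{2} = \left(\left(12 - 12 \left(\left(- \frac{1}{3}\right) 0\right)\right) + 47\right)^{2} = \left(\left(12 - 0\right) + 47\right)^{2} = \left(\left(12 + 0\right) + 47\right)^{2} = \left(12 + 47\right)^{2} = 59^{2} = 3481$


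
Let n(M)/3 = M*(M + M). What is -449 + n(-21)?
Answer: 2197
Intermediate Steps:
n(M) = 6*M**2 (n(M) = 3*(M*(M + M)) = 3*(M*(2*M)) = 3*(2*M**2) = 6*M**2)
-449 + n(-21) = -449 + 6*(-21)**2 = -449 + 6*441 = -449 + 2646 = 2197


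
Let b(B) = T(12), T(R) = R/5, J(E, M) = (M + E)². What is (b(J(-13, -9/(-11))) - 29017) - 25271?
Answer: -271428/5 ≈ -54286.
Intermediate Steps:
J(E, M) = (E + M)²
T(R) = R/5 (T(R) = R*(⅕) = R/5)
b(B) = 12/5 (b(B) = (⅕)*12 = 12/5)
(b(J(-13, -9/(-11))) - 29017) - 25271 = (12/5 - 29017) - 25271 = -145073/5 - 25271 = -271428/5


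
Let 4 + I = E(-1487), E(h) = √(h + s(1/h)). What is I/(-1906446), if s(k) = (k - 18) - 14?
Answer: 2/953223 - I*√3358767198/2834885202 ≈ 2.0981e-6 - 2.0443e-5*I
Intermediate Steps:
s(k) = -32 + k (s(k) = (-18 + k) - 14 = -32 + k)
E(h) = √(-32 + h + 1/h) (E(h) = √(h + (-32 + 1/h)) = √(-32 + h + 1/h))
I = -4 + I*√3358767198/1487 (I = -4 + √(-32 - 1487 + 1/(-1487)) = -4 + √(-32 - 1487 - 1/1487) = -4 + √(-2258754/1487) = -4 + I*√3358767198/1487 ≈ -4.0 + 38.974*I)
I/(-1906446) = (-4 + I*√3358767198/1487)/(-1906446) = (-4 + I*√3358767198/1487)*(-1/1906446) = 2/953223 - I*√3358767198/2834885202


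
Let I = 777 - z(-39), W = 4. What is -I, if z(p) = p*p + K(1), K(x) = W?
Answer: 748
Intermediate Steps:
K(x) = 4
z(p) = 4 + p**2 (z(p) = p*p + 4 = p**2 + 4 = 4 + p**2)
I = -748 (I = 777 - (4 + (-39)**2) = 777 - (4 + 1521) = 777 - 1*1525 = 777 - 1525 = -748)
-I = -1*(-748) = 748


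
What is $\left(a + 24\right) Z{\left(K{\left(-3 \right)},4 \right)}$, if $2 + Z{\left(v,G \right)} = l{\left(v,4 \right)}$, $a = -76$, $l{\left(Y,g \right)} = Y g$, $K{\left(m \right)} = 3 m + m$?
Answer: $2600$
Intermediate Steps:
$K{\left(m \right)} = 4 m$
$Z{\left(v,G \right)} = -2 + 4 v$ ($Z{\left(v,G \right)} = -2 + v 4 = -2 + 4 v$)
$\left(a + 24\right) Z{\left(K{\left(-3 \right)},4 \right)} = \left(-76 + 24\right) \left(-2 + 4 \cdot 4 \left(-3\right)\right) = - 52 \left(-2 + 4 \left(-12\right)\right) = - 52 \left(-2 - 48\right) = \left(-52\right) \left(-50\right) = 2600$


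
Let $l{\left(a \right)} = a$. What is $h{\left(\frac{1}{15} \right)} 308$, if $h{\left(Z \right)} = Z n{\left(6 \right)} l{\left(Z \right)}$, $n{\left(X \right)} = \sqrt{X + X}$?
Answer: $\frac{616 \sqrt{3}}{225} \approx 4.742$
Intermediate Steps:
$n{\left(X \right)} = \sqrt{2} \sqrt{X}$ ($n{\left(X \right)} = \sqrt{2 X} = \sqrt{2} \sqrt{X}$)
$h{\left(Z \right)} = 2 \sqrt{3} Z^{2}$ ($h{\left(Z \right)} = Z \sqrt{2} \sqrt{6} Z = Z 2 \sqrt{3} Z = 2 Z \sqrt{3} Z = 2 \sqrt{3} Z^{2}$)
$h{\left(\frac{1}{15} \right)} 308 = 2 \sqrt{3} \left(\frac{1}{15}\right)^{2} \cdot 308 = \frac{2 \sqrt{3}}{225} \cdot 308 = \frac{616 \sqrt{3}}{225}$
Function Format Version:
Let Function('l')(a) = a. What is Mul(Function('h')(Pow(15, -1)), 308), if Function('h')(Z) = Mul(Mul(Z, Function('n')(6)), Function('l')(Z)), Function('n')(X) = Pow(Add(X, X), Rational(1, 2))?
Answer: Mul(Rational(616, 225), Pow(3, Rational(1, 2))) ≈ 4.7420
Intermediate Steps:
Function('n')(X) = Mul(Pow(2, Rational(1, 2)), Pow(X, Rational(1, 2))) (Function('n')(X) = Pow(Mul(2, X), Rational(1, 2)) = Mul(Pow(2, Rational(1, 2)), Pow(X, Rational(1, 2))))
Function('h')(Z) = Mul(2, Pow(3, Rational(1, 2)), Pow(Z, 2)) (Function('h')(Z) = Mul(Mul(Z, Mul(Pow(2, Rational(1, 2)), Pow(6, Rational(1, 2)))), Z) = Mul(Mul(Z, Mul(2, Pow(3, Rational(1, 2)))), Z) = Mul(Mul(2, Z, Pow(3, Rational(1, 2))), Z) = Mul(2, Pow(3, Rational(1, 2)), Pow(Z, 2)))
Mul(Function('h')(Pow(15, -1)), 308) = Mul(Mul(2, Pow(3, Rational(1, 2)), Pow(Pow(15, -1), 2)), 308) = Mul(Mul(2, Pow(3, Rational(1, 2)), Pow(Rational(1, 15), 2)), 308) = Mul(Mul(2, Pow(3, Rational(1, 2)), Rational(1, 225)), 308) = Mul(Mul(Rational(2, 225), Pow(3, Rational(1, 2))), 308) = Mul(Rational(616, 225), Pow(3, Rational(1, 2)))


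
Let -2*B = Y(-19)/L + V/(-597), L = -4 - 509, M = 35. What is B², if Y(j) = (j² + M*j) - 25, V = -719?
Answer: 8875524100/10421755569 ≈ 0.85163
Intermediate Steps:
L = -513
Y(j) = -25 + j² + 35*j (Y(j) = (j² + 35*j) - 25 = -25 + j² + 35*j)
B = -94210/102087 (B = -((-25 + (-19)² + 35*(-19))/(-513) - 719/(-597))/2 = -((-25 + 361 - 665)*(-1/513) - 719*(-1/597))/2 = -(-329*(-1/513) + 719/597)/2 = -(329/513 + 719/597)/2 = -½*188420/102087 = -94210/102087 ≈ -0.92284)
B² = (-94210/102087)² = 8875524100/10421755569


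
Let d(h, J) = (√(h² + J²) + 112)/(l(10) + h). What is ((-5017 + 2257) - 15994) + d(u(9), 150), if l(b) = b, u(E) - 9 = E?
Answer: -18750 + 3*√634/14 ≈ -18745.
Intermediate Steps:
u(E) = 9 + E
d(h, J) = (112 + √(J² + h²))/(10 + h) (d(h, J) = (√(h² + J²) + 112)/(10 + h) = (√(J² + h²) + 112)/(10 + h) = (112 + √(J² + h²))/(10 + h))
((-5017 + 2257) - 15994) + d(u(9), 150) = ((-5017 + 2257) - 15994) + (112 + √(150² + (9 + 9)²))/(10 + (9 + 9)) = (-2760 - 15994) + (112 + √(22500 + 18²))/(10 + 18) = -18754 + (112 + √(22500 + 324))/28 = -18754 + (112 + √22824)/28 = -18754 + (112 + 6*√634)/28 = -18754 + (4 + 3*√634/14) = -18750 + 3*√634/14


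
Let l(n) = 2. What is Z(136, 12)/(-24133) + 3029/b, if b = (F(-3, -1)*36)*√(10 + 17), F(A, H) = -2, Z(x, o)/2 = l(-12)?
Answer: -4/24133 - 3029*√3/648 ≈ -8.0964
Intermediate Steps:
Z(x, o) = 4 (Z(x, o) = 2*2 = 4)
b = -216*√3 (b = (-2*36)*√(10 + 17) = -216*√3 ≈ -374.12)
Z(136, 12)/(-24133) + 3029/b = 4/(-24133) + 3029/((-216*√3)) = 4*(-1/24133) + 3029*(-√3/648) = -4/24133 - 3029*√3/648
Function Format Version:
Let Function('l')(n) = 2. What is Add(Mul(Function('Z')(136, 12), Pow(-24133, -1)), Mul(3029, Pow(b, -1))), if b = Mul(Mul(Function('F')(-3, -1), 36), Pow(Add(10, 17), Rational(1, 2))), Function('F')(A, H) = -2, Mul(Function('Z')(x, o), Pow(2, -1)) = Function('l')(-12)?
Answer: Add(Rational(-4, 24133), Mul(Rational(-3029, 648), Pow(3, Rational(1, 2)))) ≈ -8.0964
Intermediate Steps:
Function('Z')(x, o) = 4 (Function('Z')(x, o) = Mul(2, 2) = 4)
b = Mul(-216, Pow(3, Rational(1, 2))) (b = Mul(Mul(-2, 36), Pow(Add(10, 17), Rational(1, 2))) = Mul(-72, Pow(27, Rational(1, 2))) = Mul(-72, Mul(3, Pow(3, Rational(1, 2)))) = Mul(-216, Pow(3, Rational(1, 2))) ≈ -374.12)
Add(Mul(Function('Z')(136, 12), Pow(-24133, -1)), Mul(3029, Pow(b, -1))) = Add(Mul(4, Pow(-24133, -1)), Mul(3029, Pow(Mul(-216, Pow(3, Rational(1, 2))), -1))) = Add(Mul(4, Rational(-1, 24133)), Mul(3029, Mul(Rational(-1, 648), Pow(3, Rational(1, 2))))) = Add(Rational(-4, 24133), Mul(Rational(-3029, 648), Pow(3, Rational(1, 2))))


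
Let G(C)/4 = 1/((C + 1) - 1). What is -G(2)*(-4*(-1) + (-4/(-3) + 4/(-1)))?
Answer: -8/3 ≈ -2.6667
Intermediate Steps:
G(C) = 4/C (G(C) = 4/((C + 1) - 1) = 4/((1 + C) - 1) = 4/C)
-G(2)*(-4*(-1) + (-4/(-3) + 4/(-1))) = -4/2*(-4*(-1) + (-4/(-3) + 4/(-1))) = -4*(1/2)*(4 + (-4*(-1/3) + 4*(-1))) = -2*(4 + (4/3 - 4)) = -2*(4 - 8/3) = -2*4/3 = -1*8/3 = -8/3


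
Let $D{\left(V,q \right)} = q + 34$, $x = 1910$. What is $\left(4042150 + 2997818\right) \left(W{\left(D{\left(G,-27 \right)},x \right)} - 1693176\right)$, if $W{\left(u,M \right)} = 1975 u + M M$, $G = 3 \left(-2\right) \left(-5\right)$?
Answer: $13859929960032$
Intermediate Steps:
$G = 30$ ($G = \left(-6\right) \left(-5\right) = 30$)
$D{\left(V,q \right)} = 34 + q$
$W{\left(u,M \right)} = M^{2} + 1975 u$ ($W{\left(u,M \right)} = 1975 u + M^{2} = M^{2} + 1975 u$)
$\left(4042150 + 2997818\right) \left(W{\left(D{\left(G,-27 \right)},x \right)} - 1693176\right) = \left(4042150 + 2997818\right) \left(\left(1910^{2} + 1975 \left(34 - 27\right)\right) - 1693176\right) = 7039968 \left(\left(3648100 + 1975 \cdot 7\right) - 1693176\right) = 7039968 \left(\left(3648100 + 13825\right) - 1693176\right) = 7039968 \left(3661925 - 1693176\right) = 7039968 \cdot 1968749 = 13859929960032$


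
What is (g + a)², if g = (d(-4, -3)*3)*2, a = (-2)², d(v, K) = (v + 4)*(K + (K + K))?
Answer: 16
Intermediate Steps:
d(v, K) = 3*K*(4 + v) (d(v, K) = (4 + v)*(K + 2*K) = (4 + v)*(3*K) = 3*K*(4 + v))
a = 4
g = 0 (g = ((3*(-3)*(4 - 4))*3)*2 = ((3*(-3)*0)*3)*2 = (0*3)*2 = 0*2 = 0)
(g + a)² = (0 + 4)² = 4² = 16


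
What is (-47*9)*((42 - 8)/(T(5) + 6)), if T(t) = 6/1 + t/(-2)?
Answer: -28764/19 ≈ -1513.9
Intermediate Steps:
T(t) = 6 - t/2 (T(t) = 6*1 + t*(-½) = 6 - t/2)
(-47*9)*((42 - 8)/(T(5) + 6)) = (-47*9)*((42 - 8)/((6 - ½*5) + 6)) = -14382/((6 - 5/2) + 6) = -14382/(7/2 + 6) = -14382/19/2 = -14382*2/19 = -423*68/19 = -28764/19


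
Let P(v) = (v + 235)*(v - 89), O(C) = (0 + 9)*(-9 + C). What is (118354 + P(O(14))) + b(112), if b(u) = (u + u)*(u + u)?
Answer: 156210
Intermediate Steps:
b(u) = 4*u**2 (b(u) = (2*u)*(2*u) = 4*u**2)
O(C) = -81 + 9*C (O(C) = 9*(-9 + C) = -81 + 9*C)
P(v) = (-89 + v)*(235 + v) (P(v) = (235 + v)*(-89 + v) = (-89 + v)*(235 + v))
(118354 + P(O(14))) + b(112) = (118354 + (-20915 + (-81 + 9*14)**2 + 146*(-81 + 9*14))) + 4*112**2 = (118354 + (-20915 + (-81 + 126)**2 + 146*(-81 + 126))) + 4*12544 = (118354 + (-20915 + 45**2 + 146*45)) + 50176 = (118354 + (-20915 + 2025 + 6570)) + 50176 = (118354 - 12320) + 50176 = 106034 + 50176 = 156210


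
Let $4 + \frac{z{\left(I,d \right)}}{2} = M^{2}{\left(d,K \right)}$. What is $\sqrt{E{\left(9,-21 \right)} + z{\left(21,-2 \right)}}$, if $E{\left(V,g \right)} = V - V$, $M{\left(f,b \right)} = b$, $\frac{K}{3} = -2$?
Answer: $8$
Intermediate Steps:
$K = -6$ ($K = 3 \left(-2\right) = -6$)
$E{\left(V,g \right)} = 0$
$z{\left(I,d \right)} = 64$ ($z{\left(I,d \right)} = -8 + 2 \left(-6\right)^{2} = -8 + 2 \cdot 36 = -8 + 72 = 64$)
$\sqrt{E{\left(9,-21 \right)} + z{\left(21,-2 \right)}} = \sqrt{0 + 64} = \sqrt{64} = 8$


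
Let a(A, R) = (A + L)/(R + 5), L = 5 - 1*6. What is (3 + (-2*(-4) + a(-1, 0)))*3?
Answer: 159/5 ≈ 31.800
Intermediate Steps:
L = -1 (L = 5 - 6 = -1)
a(A, R) = (-1 + A)/(5 + R) (a(A, R) = (A - 1)/(R + 5) = (-1 + A)/(5 + R))
(3 + (-2*(-4) + a(-1, 0)))*3 = (3 + (-2*(-4) + (-1 - 1)/(5 + 0)))*3 = (3 + (8 - 2/5))*3 = (3 + 38/5)*3 = (53/5)*3 = 159/5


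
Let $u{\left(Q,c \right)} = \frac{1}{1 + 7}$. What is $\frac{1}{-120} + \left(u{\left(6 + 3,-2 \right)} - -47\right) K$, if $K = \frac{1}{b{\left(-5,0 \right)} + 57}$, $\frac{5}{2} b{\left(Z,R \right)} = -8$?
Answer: $\frac{14003}{16140} \approx 0.8676$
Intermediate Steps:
$b{\left(Z,R \right)} = - \frac{16}{5}$ ($b{\left(Z,R \right)} = \frac{2}{5} \left(-8\right) = - \frac{16}{5}$)
$u{\left(Q,c \right)} = \frac{1}{8}$
$K = \frac{5}{269}$ ($K = \frac{1}{- \frac{16}{5} + 57} = \frac{1}{\frac{269}{5}} = \frac{5}{269} \approx 0.018587$)
$\frac{1}{-120} + \left(u{\left(6 + 3,-2 \right)} - -47\right) K = \frac{1}{-120} + \left(\frac{1}{8} - -47\right) \frac{5}{269} = - \frac{1}{120} + \left(\frac{1}{8} + 47\right) \frac{5}{269} = - \frac{1}{120} + \frac{377}{8} \cdot \frac{5}{269} = - \frac{1}{120} + \frac{1885}{2152} = \frac{14003}{16140}$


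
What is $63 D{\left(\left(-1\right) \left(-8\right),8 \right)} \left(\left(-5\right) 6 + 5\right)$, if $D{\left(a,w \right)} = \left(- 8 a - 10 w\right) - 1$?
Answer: $228375$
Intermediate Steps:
$D{\left(a,w \right)} = -1 - 10 w - 8 a$ ($D{\left(a,w \right)} = \left(- 10 w - 8 a\right) - 1 = -1 - 10 w - 8 a$)
$63 D{\left(\left(-1\right) \left(-8\right),8 \right)} \left(\left(-5\right) 6 + 5\right) = 63 \left(-1 - 80 - 8 \left(\left(-1\right) \left(-8\right)\right)\right) \left(\left(-5\right) 6 + 5\right) = 63 \left(-1 - 80 - 64\right) \left(-30 + 5\right) = 63 \left(-1 - 80 - 64\right) \left(-25\right) = 63 \left(-145\right) \left(-25\right) = \left(-9135\right) \left(-25\right) = 228375$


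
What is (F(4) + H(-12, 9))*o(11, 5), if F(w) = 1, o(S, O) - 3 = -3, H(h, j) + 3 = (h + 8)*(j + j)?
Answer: 0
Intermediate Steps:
H(h, j) = -3 + 2*j*(8 + h) (H(h, j) = -3 + (h + 8)*(j + j) = -3 + (8 + h)*(2*j) = -3 + 2*j*(8 + h))
o(S, O) = 0 (o(S, O) = 3 - 3 = 0)
(F(4) + H(-12, 9))*o(11, 5) = (1 + (-3 + 16*9 + 2*(-12)*9))*0 = (1 + (-3 + 144 - 216))*0 = (1 - 75)*0 = -74*0 = 0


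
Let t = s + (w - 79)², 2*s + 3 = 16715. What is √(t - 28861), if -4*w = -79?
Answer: I*√271911/4 ≈ 130.36*I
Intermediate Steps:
w = 79/4 (w = -¼*(-79) = 79/4 ≈ 19.750)
s = 8356 (s = -3/2 + (½)*16715 = -3/2 + 16715/2 = 8356)
t = 189865/16 (t = 8356 + (79/4 - 79)² = 8356 + (-237/4)² = 8356 + 56169/16 = 189865/16 ≈ 11867.)
√(t - 28861) = √(189865/16 - 28861) = √(-271911/16) = I*√271911/4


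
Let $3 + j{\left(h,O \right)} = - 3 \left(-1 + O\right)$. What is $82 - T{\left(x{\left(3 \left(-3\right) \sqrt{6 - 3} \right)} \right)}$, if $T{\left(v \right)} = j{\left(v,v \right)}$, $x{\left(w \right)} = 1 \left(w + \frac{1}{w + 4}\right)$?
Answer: $\frac{18602}{227} - \frac{6156 \sqrt{3}}{227} \approx 34.976$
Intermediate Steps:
$j{\left(h,O \right)} = - 3 O$ ($j{\left(h,O \right)} = -3 - 3 \left(-1 + O\right) = -3 - \left(-3 + 3 O\right) = - 3 O$)
$x{\left(w \right)} = w + \frac{1}{4 + w}$ ($x{\left(w \right)} = 1 \left(w + \frac{1}{4 + w}\right) = w + \frac{1}{4 + w}$)
$T{\left(v \right)} = - 3 v$
$82 - T{\left(x{\left(3 \left(-3\right) \sqrt{6 - 3} \right)} \right)} = 82 - - 3 \frac{1 + \left(3 \left(-3\right) \sqrt{6 - 3}\right)^{2} + 4 \cdot 3 \left(-3\right) \sqrt{6 - 3}}{4 + 3 \left(-3\right) \sqrt{6 - 3}} = 82 - - 3 \frac{1 + \left(- 9 \sqrt{3}\right)^{2} + 4 \left(- 9 \sqrt{3}\right)}{4 - 9 \sqrt{3}} = 82 - - 3 \frac{1 + 243 - 36 \sqrt{3}}{4 - 9 \sqrt{3}} = 82 - - 3 \frac{244 - 36 \sqrt{3}}{4 - 9 \sqrt{3}} = 82 - - \frac{3 \left(244 - 36 \sqrt{3}\right)}{4 - 9 \sqrt{3}} = 82 + \frac{3 \left(244 - 36 \sqrt{3}\right)}{4 - 9 \sqrt{3}}$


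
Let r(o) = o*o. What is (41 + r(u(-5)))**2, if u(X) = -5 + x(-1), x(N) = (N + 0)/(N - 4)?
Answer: 2563201/625 ≈ 4101.1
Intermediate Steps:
x(N) = N/(-4 + N)
u(X) = -24/5 (u(X) = -5 - 1/(-4 - 1) = -5 - 1/(-5) = -5 - 1*(-1/5) = -5 + 1/5 = -24/5)
r(o) = o**2
(41 + r(u(-5)))**2 = (41 + (-24/5)**2)**2 = (41 + 576/25)**2 = (1601/25)**2 = 2563201/625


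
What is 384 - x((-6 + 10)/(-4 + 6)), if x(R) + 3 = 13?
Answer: 374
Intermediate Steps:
x(R) = 10 (x(R) = -3 + 13 = 10)
384 - x((-6 + 10)/(-4 + 6)) = 384 - 1*10 = 384 - 10 = 374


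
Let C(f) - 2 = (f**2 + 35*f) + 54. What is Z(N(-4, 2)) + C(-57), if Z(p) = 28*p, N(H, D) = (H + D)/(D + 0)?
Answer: 1282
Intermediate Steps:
N(H, D) = (D + H)/D
C(f) = 56 + f**2 + 35*f (C(f) = 2 + ((f**2 + 35*f) + 54) = 2 + (54 + f**2 + 35*f) = 56 + f**2 + 35*f)
Z(N(-4, 2)) + C(-57) = 28*((2 - 4)/2) + (56 + (-57)**2 + 35*(-57)) = 28*((1/2)*(-2)) + (56 + 3249 - 1995) = 28*(-1) + 1310 = -28 + 1310 = 1282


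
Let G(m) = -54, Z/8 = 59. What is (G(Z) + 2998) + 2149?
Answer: 5093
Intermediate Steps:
Z = 472 (Z = 8*59 = 472)
(G(Z) + 2998) + 2149 = (-54 + 2998) + 2149 = 2944 + 2149 = 5093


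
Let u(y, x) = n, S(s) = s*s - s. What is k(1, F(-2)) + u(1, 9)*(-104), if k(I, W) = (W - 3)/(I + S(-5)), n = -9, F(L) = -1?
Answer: 29012/31 ≈ 935.87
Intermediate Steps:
S(s) = s² - s
u(y, x) = -9
k(I, W) = (-3 + W)/(30 + I) (k(I, W) = (W - 3)/(I - 5*(-1 - 5)) = (-3 + W)/(I - 5*(-6)) = (-3 + W)/(I + 30) = (-3 + W)/(30 + I))
k(1, F(-2)) + u(1, 9)*(-104) = (-3 - 1)/(30 + 1) - 9*(-104) = -4/31 + 936 = 29012/31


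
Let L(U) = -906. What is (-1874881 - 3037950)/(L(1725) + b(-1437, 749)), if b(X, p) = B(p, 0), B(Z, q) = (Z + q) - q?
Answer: 4912831/157 ≈ 31292.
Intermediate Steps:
B(Z, q) = Z
b(X, p) = p
(-1874881 - 3037950)/(L(1725) + b(-1437, 749)) = (-1874881 - 3037950)/(-906 + 749) = -4912831/(-157) = -4912831*(-1/157) = 4912831/157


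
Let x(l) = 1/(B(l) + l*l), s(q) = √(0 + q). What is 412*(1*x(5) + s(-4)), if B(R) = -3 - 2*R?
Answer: 103/3 + 824*I ≈ 34.333 + 824.0*I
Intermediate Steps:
s(q) = √q
x(l) = 1/(-3 + l² - 2*l) (x(l) = 1/((-3 - 2*l) + l*l) = 1/((-3 - 2*l) + l²) = 1/(-3 + l² - 2*l))
412*(1*x(5) + s(-4)) = 412*(1/(-3 + 5² - 2*5) + √(-4)) = 412*(1/(-3 + 25 - 10) + 2*I) = 412*(1/12 + 2*I) = 103/3 + 824*I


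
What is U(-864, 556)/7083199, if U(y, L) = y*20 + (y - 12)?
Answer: -18156/7083199 ≈ -0.0025632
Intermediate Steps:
U(y, L) = -12 + 21*y (U(y, L) = 20*y + (-12 + y) = -12 + 21*y)
U(-864, 556)/7083199 = (-12 + 21*(-864))/7083199 = (-12 - 18144)*(1/7083199) = -18156*1/7083199 = -18156/7083199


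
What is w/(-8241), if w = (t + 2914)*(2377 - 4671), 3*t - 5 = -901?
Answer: 17998724/24723 ≈ 728.02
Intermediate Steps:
t = -896/3 (t = 5/3 + (1/3)*(-901) = 5/3 - 901/3 = -896/3 ≈ -298.67)
w = -17998724/3 (w = (-896/3 + 2914)*(2377 - 4671) = (7846/3)*(-2294) = -17998724/3 ≈ -5.9996e+6)
w/(-8241) = -17998724/3/(-8241) = -17998724/3*(-1/8241) = 17998724/24723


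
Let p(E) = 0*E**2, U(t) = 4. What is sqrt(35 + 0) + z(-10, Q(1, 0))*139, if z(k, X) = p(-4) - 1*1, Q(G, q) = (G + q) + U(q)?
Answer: -139 + sqrt(35) ≈ -133.08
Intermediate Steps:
p(E) = 0
Q(G, q) = 4 + G + q (Q(G, q) = (G + q) + 4 = 4 + G + q)
z(k, X) = -1 (z(k, X) = 0 - 1*1 = 0 - 1 = -1)
sqrt(35 + 0) + z(-10, Q(1, 0))*139 = sqrt(35 + 0) - 1*139 = sqrt(35) - 139 = -139 + sqrt(35)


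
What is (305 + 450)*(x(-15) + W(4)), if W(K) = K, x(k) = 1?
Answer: 3775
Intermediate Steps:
(305 + 450)*(x(-15) + W(4)) = (305 + 450)*(1 + 4) = 755*5 = 3775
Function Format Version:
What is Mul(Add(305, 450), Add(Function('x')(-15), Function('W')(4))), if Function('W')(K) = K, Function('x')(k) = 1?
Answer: 3775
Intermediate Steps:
Mul(Add(305, 450), Add(Function('x')(-15), Function('W')(4))) = Mul(Add(305, 450), Add(1, 4)) = Mul(755, 5) = 3775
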